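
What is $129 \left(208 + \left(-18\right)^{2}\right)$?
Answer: $68628$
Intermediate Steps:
$129 \left(208 + \left(-18\right)^{2}\right) = 129 \left(208 + 324\right) = 129 \cdot 532 = 68628$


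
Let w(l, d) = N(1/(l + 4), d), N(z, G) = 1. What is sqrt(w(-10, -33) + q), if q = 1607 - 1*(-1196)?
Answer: 2*sqrt(701) ≈ 52.953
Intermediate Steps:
w(l, d) = 1
q = 2803 (q = 1607 + 1196 = 2803)
sqrt(w(-10, -33) + q) = sqrt(1 + 2803) = sqrt(2804) = 2*sqrt(701)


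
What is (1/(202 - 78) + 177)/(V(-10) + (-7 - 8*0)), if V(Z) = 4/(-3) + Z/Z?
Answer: -65847/2728 ≈ -24.137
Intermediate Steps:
V(Z) = -1/3 (V(Z) = 4*(-1/3) + 1 = -4/3 + 1 = -1/3)
(1/(202 - 78) + 177)/(V(-10) + (-7 - 8*0)) = (1/(202 - 78) + 177)/(-1/3 + (-7 - 8*0)) = (1/124 + 177)/(-1/3 + (-7 + 0)) = (1/124 + 177)/(-1/3 - 7) = 21949/(124*(-22/3)) = (21949/124)*(-3/22) = -65847/2728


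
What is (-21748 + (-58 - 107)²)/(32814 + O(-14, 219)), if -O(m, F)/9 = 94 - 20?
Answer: 5477/32148 ≈ 0.17037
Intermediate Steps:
O(m, F) = -666 (O(m, F) = -9*(94 - 20) = -9*74 = -666)
(-21748 + (-58 - 107)²)/(32814 + O(-14, 219)) = (-21748 + (-58 - 107)²)/(32814 - 666) = (-21748 + (-165)²)/32148 = (-21748 + 27225)*(1/32148) = 5477*(1/32148) = 5477/32148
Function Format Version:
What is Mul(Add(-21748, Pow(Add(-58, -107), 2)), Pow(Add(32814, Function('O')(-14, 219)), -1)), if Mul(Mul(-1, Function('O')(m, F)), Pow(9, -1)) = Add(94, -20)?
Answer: Rational(5477, 32148) ≈ 0.17037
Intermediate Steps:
Function('O')(m, F) = -666 (Function('O')(m, F) = Mul(-9, Add(94, -20)) = Mul(-9, 74) = -666)
Mul(Add(-21748, Pow(Add(-58, -107), 2)), Pow(Add(32814, Function('O')(-14, 219)), -1)) = Mul(Add(-21748, Pow(Add(-58, -107), 2)), Pow(Add(32814, -666), -1)) = Mul(Add(-21748, Pow(-165, 2)), Pow(32148, -1)) = Mul(Add(-21748, 27225), Rational(1, 32148)) = Mul(5477, Rational(1, 32148)) = Rational(5477, 32148)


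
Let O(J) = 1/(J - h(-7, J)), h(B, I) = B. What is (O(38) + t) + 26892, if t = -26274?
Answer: 27811/45 ≈ 618.02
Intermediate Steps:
O(J) = 1/(7 + J) (O(J) = 1/(J - 1*(-7)) = 1/(J + 7) = 1/(7 + J))
(O(38) + t) + 26892 = (1/(7 + 38) - 26274) + 26892 = (1/45 - 26274) + 26892 = -1182329/45 + 26892 = 27811/45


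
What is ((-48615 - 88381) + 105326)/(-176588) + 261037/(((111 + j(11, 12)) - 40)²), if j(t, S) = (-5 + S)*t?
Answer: 11697425359/966995888 ≈ 12.097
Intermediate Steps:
j(t, S) = t*(-5 + S)
((-48615 - 88381) + 105326)/(-176588) + 261037/(((111 + j(11, 12)) - 40)²) = ((-48615 - 88381) + 105326)/(-176588) + 261037/(((111 + 11*(-5 + 12)) - 40)²) = (-136996 + 105326)*(-1/176588) + 261037/(((111 + 11*7) - 40)²) = -31670*(-1/176588) + 261037/(((111 + 77) - 40)²) = 15835/88294 + 261037/((188 - 40)²) = 15835/88294 + 261037/(148²) = 15835/88294 + 261037/21904 = 11697425359/966995888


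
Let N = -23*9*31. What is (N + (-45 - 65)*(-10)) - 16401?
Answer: -21718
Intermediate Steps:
N = -6417 (N = -207*31 = -6417)
(N + (-45 - 65)*(-10)) - 16401 = (-6417 + (-45 - 65)*(-10)) - 16401 = (-6417 - 110*(-10)) - 16401 = (-6417 + 1100) - 16401 = -5317 - 16401 = -21718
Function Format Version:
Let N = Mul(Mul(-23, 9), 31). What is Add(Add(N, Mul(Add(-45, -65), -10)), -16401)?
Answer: -21718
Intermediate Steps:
N = -6417 (N = Mul(-207, 31) = -6417)
Add(Add(N, Mul(Add(-45, -65), -10)), -16401) = Add(Add(-6417, Mul(Add(-45, -65), -10)), -16401) = Add(Add(-6417, Mul(-110, -10)), -16401) = Add(Add(-6417, 1100), -16401) = Add(-5317, -16401) = -21718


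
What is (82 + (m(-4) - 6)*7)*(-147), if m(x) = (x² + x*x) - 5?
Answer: -33663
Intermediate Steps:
m(x) = -5 + 2*x² (m(x) = (x² + x²) - 5 = 2*x² - 5 = -5 + 2*x²)
(82 + (m(-4) - 6)*7)*(-147) = (82 + ((-5 + 2*(-4)²) - 6)*7)*(-147) = (82 + ((-5 + 2*16) - 6)*7)*(-147) = (82 + ((-5 + 32) - 6)*7)*(-147) = (82 + (27 - 6)*7)*(-147) = (82 + 21*7)*(-147) = (82 + 147)*(-147) = 229*(-147) = -33663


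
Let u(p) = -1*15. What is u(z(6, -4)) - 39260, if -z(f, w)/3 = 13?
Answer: -39275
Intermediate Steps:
z(f, w) = -39 (z(f, w) = -3*13 = -39)
u(p) = -15
u(z(6, -4)) - 39260 = -15 - 39260 = -39275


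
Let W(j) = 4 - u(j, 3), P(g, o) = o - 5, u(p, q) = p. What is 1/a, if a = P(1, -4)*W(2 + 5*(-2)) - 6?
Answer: -1/114 ≈ -0.0087719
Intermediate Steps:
P(g, o) = -5 + o
W(j) = 4 - j
a = -114 (a = (-5 - 4)*(4 - (2 + 5*(-2))) - 6 = -9*(4 - (2 - 10)) - 6 = -9*(4 - 1*(-8)) - 6 = -9*(4 + 8) - 6 = -9*12 - 6 = -108 - 6 = -114)
1/a = 1/(-114) = -1/114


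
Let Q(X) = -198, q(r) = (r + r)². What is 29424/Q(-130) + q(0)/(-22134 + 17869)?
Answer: -4904/33 ≈ -148.61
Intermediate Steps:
q(r) = 4*r² (q(r) = (2*r)² = 4*r²)
29424/Q(-130) + q(0)/(-22134 + 17869) = 29424/(-198) + (4*0²)/(-22134 + 17869) = 29424*(-1/198) + (4*0)/(-4265) = -4904/33 + 0*(-1/4265) = -4904/33 + 0 = -4904/33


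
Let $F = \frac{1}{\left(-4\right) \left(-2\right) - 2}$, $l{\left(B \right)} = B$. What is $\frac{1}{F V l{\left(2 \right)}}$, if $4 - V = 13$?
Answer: $- \frac{1}{3} \approx -0.33333$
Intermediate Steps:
$F = \frac{1}{6}$ ($F = \frac{1}{8 - 2} = \frac{1}{6} \approx 0.16667$)
$V = -9$ ($V = 4 - 13 = -9$)
$\frac{1}{F V l{\left(2 \right)}} = \frac{1}{\frac{1}{6} \left(-9\right) 2} = \frac{1}{\left(- \frac{3}{2}\right) 2} = \frac{1}{-3} = - \frac{1}{3}$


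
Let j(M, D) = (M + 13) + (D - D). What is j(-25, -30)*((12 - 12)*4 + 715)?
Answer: -8580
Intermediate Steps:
j(M, D) = 13 + M (j(M, D) = (13 + M) + 0 = 13 + M)
j(-25, -30)*((12 - 12)*4 + 715) = (13 - 25)*((12 - 12)*4 + 715) = -12*(0*4 + 715) = -12*(0 + 715) = -12*715 = -8580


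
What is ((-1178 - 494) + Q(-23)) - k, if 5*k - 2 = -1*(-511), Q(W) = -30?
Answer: -9023/5 ≈ -1804.6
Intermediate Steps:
k = 513/5 (k = ⅖ + (-1*(-511))/5 = ⅖ + (⅕)*511 = ⅖ + 511/5 = 513/5 ≈ 102.60)
((-1178 - 494) + Q(-23)) - k = ((-1178 - 494) - 30) - 1*513/5 = (-1672 - 30) - 513/5 = -1702 - 513/5 = -9023/5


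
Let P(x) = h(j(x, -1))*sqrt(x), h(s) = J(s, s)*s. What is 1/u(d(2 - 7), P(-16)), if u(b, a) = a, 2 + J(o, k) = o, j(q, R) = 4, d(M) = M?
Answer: -I/32 ≈ -0.03125*I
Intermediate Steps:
J(o, k) = -2 + o
h(s) = s*(-2 + s) (h(s) = (-2 + s)*s = s*(-2 + s))
P(x) = 8*sqrt(x) (P(x) = (4*(-2 + 4))*sqrt(x) = (4*2)*sqrt(x) = 8*sqrt(x))
1/u(d(2 - 7), P(-16)) = 1/(8*sqrt(-16)) = 1/(8*(4*I)) = 1/(32*I) = -I/32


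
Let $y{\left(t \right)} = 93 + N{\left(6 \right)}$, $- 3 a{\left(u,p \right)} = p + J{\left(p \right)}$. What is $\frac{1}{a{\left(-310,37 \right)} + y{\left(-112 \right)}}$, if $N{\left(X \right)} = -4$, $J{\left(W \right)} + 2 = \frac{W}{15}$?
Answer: $\frac{45}{3443} \approx 0.01307$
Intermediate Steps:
$J{\left(W \right)} = -2 + \frac{W}{15}$
$a{\left(u,p \right)} = \frac{2}{3} - \frac{16 p}{45}$ ($a{\left(u,p \right)} = - \frac{p + \left(-2 + \frac{p}{15}\right)}{3} = - \frac{-2 + \frac{16 p}{15}}{3} = \frac{2}{3} - \frac{16 p}{45}$)
$y{\left(t \right)} = 89$ ($y{\left(t \right)} = 93 - 4 = 89$)
$\frac{1}{a{\left(-310,37 \right)} + y{\left(-112 \right)}} = \frac{1}{\left(\frac{2}{3} - \frac{592}{45}\right) + 89} = \frac{1}{- \frac{562}{45} + 89} = \frac{1}{\frac{3443}{45}} = \frac{45}{3443}$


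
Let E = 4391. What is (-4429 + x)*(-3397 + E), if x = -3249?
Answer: -7631932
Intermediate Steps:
(-4429 + x)*(-3397 + E) = (-4429 - 3249)*(-3397 + 4391) = -7678*994 = -7631932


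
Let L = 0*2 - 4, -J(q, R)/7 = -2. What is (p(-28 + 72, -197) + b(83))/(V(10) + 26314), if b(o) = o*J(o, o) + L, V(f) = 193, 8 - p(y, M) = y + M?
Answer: 1319/26507 ≈ 0.049760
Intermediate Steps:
p(y, M) = 8 - M - y (p(y, M) = 8 - (y + M) = 8 - (M + y) = 8 + (-M - y) = 8 - M - y)
J(q, R) = 14 (J(q, R) = -7*(-2) = 14)
L = -4 (L = 0 - 4 = -4)
b(o) = -4 + 14*o (b(o) = o*14 - 4 = 14*o - 4 = -4 + 14*o)
(p(-28 + 72, -197) + b(83))/(V(10) + 26314) = ((8 - 1*(-197) - (-28 + 72)) + (-4 + 14*83))/(193 + 26314) = ((8 + 197 - 1*44) + (-4 + 1162))/26507 = ((8 + 197 - 44) + 1158)*(1/26507) = (161 + 1158)*(1/26507) = 1319*(1/26507) = 1319/26507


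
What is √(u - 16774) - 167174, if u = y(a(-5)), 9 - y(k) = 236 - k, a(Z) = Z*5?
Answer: -167174 + I*√17026 ≈ -1.6717e+5 + 130.48*I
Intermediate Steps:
a(Z) = 5*Z
y(k) = -227 + k (y(k) = 9 - (236 - k) = 9 + (-236 + k) = -227 + k)
u = -252 (u = -227 + 5*(-5) = -227 - 25 = -252)
√(u - 16774) - 167174 = √(-252 - 16774) - 167174 = √(-17026) - 167174 = I*√17026 - 167174 = -167174 + I*√17026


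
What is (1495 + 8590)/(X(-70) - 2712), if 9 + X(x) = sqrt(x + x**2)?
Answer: -9147095/2466337 - 10085*sqrt(4830)/7399011 ≈ -3.8035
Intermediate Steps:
X(x) = -9 + sqrt(x + x**2)
(1495 + 8590)/(X(-70) - 2712) = (1495 + 8590)/((-9 + sqrt(-70*(1 - 70))) - 2712) = 10085/((-9 + sqrt(-70*(-69))) - 2712) = 10085/((-9 + sqrt(4830)) - 2712) = 10085/(-2721 + sqrt(4830))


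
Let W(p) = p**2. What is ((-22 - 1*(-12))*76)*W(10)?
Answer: -76000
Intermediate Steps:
((-22 - 1*(-12))*76)*W(10) = ((-22 - 1*(-12))*76)*10**2 = ((-22 + 12)*76)*100 = -10*76*100 = -760*100 = -76000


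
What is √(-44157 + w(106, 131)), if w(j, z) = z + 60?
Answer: I*√43966 ≈ 209.68*I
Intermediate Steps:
w(j, z) = 60 + z
√(-44157 + w(106, 131)) = √(-44157 + (60 + 131)) = √(-44157 + 191) = √(-43966) = I*√43966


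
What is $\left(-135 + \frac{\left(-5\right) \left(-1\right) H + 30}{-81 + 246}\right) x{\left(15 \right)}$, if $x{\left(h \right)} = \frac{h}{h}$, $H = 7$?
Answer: $- \frac{4442}{33} \approx -134.61$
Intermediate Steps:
$x{\left(h \right)} = 1$
$\left(-135 + \frac{\left(-5\right) \left(-1\right) H + 30}{-81 + 246}\right) x{\left(15 \right)} = \left(-135 + \frac{\left(-5\right) \left(-1\right) 7 + 30}{-81 + 246}\right) 1 = \left(-135 + \frac{5 \cdot 7 + 30}{165}\right) 1 = \left(-135 + \left(35 + 30\right) \frac{1}{165}\right) 1 = \left(-135 + 65 \cdot \frac{1}{165}\right) 1 = \left(-135 + \frac{13}{33}\right) 1 = \left(- \frac{4442}{33}\right) 1 = - \frac{4442}{33}$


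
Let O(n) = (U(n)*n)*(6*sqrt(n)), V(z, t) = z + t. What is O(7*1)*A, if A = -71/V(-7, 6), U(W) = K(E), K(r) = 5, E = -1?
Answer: 14910*sqrt(7) ≈ 39448.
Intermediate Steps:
U(W) = 5
V(z, t) = t + z
O(n) = 30*n**(3/2) (O(n) = (5*n)*(6*sqrt(n)) = 30*n**(3/2))
A = 71 (A = -71/(6 - 7) = -71/(-1) = -71*(-1) = 71)
O(7*1)*A = (30*(7*1)**(3/2))*71 = (30*7**(3/2))*71 = (30*(7*sqrt(7)))*71 = (210*sqrt(7))*71 = 14910*sqrt(7)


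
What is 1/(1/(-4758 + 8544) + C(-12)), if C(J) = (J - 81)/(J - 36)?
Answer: 30288/58691 ≈ 0.51606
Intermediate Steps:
C(J) = (-81 + J)/(-36 + J)
1/(1/(-4758 + 8544) + C(-12)) = 1/(1/(-4758 + 8544) + (-81 - 12)/(-36 - 12)) = 1/(1/3786 - 93/(-48)) = 1/(1/3786 - 1/48*(-93)) = 1/(1/3786 + 31/16) = 1/(58691/30288) = 30288/58691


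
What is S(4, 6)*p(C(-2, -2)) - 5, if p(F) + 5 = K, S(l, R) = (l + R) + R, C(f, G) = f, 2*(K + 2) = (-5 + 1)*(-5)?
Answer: 43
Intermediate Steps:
K = 8 (K = -2 + ((-5 + 1)*(-5))/2 = -2 + (-4*(-5))/2 = -2 + (½)*20 = -2 + 10 = 8)
S(l, R) = l + 2*R (S(l, R) = (R + l) + R = l + 2*R)
p(F) = 3 (p(F) = -5 + 8 = 3)
S(4, 6)*p(C(-2, -2)) - 5 = (4 + 2*6)*3 - 5 = (4 + 12)*3 - 5 = 16*3 - 5 = 48 - 5 = 43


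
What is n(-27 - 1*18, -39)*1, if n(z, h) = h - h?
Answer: 0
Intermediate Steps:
n(z, h) = 0
n(-27 - 1*18, -39)*1 = 0*1 = 0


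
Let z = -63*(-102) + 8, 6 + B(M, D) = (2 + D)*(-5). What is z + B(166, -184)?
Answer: 7338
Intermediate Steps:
B(M, D) = -16 - 5*D (B(M, D) = -6 + (2 + D)*(-5) = -6 + (-10 - 5*D) = -16 - 5*D)
z = 6434 (z = 6426 + 8 = 6434)
z + B(166, -184) = 6434 + (-16 - 5*(-184)) = 6434 + (-16 + 920) = 6434 + 904 = 7338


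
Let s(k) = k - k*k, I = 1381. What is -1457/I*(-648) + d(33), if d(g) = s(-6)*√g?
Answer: 944136/1381 - 42*√33 ≈ 442.39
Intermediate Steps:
s(k) = k - k²
d(g) = -42*√g (d(g) = (-6*(1 - 1*(-6)))*√g = (-6*(1 + 6))*√g = (-6*7)*√g = -42*√g)
-1457/I*(-648) + d(33) = -1457/1381*(-648) - 42*√33 = 944136/1381 - 42*√33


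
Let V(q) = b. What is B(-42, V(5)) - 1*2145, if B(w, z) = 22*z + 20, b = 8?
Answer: -1949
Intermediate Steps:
V(q) = 8
B(w, z) = 20 + 22*z
B(-42, V(5)) - 1*2145 = (20 + 22*8) - 1*2145 = (20 + 176) - 2145 = 196 - 2145 = -1949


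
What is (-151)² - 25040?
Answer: -2239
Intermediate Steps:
(-151)² - 25040 = 22801 - 25040 = -2239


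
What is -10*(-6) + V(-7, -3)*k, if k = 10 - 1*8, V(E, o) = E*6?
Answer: -24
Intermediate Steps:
V(E, o) = 6*E
k = 2 (k = 10 - 8 = 2)
-10*(-6) + V(-7, -3)*k = -10*(-6) + (6*(-7))*2 = 60 - 42*2 = 60 - 84 = -24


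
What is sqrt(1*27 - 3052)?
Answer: 55*I ≈ 55.0*I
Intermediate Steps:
sqrt(1*27 - 3052) = sqrt(27 - 3052) = sqrt(-3025) = 55*I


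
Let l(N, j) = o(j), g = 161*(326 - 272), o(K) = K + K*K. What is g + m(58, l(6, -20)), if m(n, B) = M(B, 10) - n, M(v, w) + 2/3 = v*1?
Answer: 27046/3 ≈ 9015.3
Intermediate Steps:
o(K) = K + K**2
M(v, w) = -2/3 + v (M(v, w) = -2/3 + v*1 = -2/3 + v)
g = 8694 (g = 161*54 = 8694)
l(N, j) = j*(1 + j)
m(n, B) = -2/3 + B - n (m(n, B) = (-2/3 + B) - n = -2/3 + B - n)
g + m(58, l(6, -20)) = 8694 + (-2/3 - 20*(1 - 20) - 1*58) = 8694 + (-2/3 - 20*(-19) - 58) = 8694 + (-2/3 + 380 - 58) = 8694 + 964/3 = 27046/3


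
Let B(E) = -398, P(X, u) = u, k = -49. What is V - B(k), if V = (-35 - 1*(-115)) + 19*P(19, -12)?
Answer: 250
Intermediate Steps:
V = -148 (V = (-35 - 1*(-115)) + 19*(-12) = (-35 + 115) - 228 = 80 - 228 = -148)
V - B(k) = -148 - 1*(-398) = -148 + 398 = 250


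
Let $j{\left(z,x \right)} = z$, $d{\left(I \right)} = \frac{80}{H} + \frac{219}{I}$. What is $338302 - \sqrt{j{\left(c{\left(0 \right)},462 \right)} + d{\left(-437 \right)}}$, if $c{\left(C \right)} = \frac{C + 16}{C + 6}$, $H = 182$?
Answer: $338302 - \frac{\sqrt{37077438489}}{119301} \approx 3.383 \cdot 10^{5}$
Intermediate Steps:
$c{\left(C \right)} = \frac{16 + C}{6 + C}$
$d{\left(I \right)} = \frac{40}{91} + \frac{219}{I}$ ($d{\left(I \right)} = \frac{80}{182} + \frac{219}{I} = 80 \cdot \frac{1}{182} + \frac{219}{I} = \frac{40}{91} + \frac{219}{I}$)
$338302 - \sqrt{j{\left(c{\left(0 \right)},462 \right)} + d{\left(-437 \right)}} = 338302 - \sqrt{\frac{16 + 0}{6 + 0} + \left(\frac{40}{91} + \frac{219}{-437}\right)} = 338302 - \sqrt{\frac{1}{6} \cdot 16 + \left(\frac{40}{91} + 219 \left(- \frac{1}{437}\right)\right)} = 338302 - \sqrt{\frac{1}{6} \cdot 16 + \left(\frac{40}{91} - \frac{219}{437}\right)} = 338302 - \sqrt{\frac{8}{3} - \frac{2449}{39767}} = 338302 - \sqrt{\frac{310789}{119301}} = 338302 - \frac{\sqrt{37077438489}}{119301}$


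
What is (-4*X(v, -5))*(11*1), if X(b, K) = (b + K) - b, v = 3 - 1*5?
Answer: 220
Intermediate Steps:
v = -2 (v = 3 - 5 = -2)
X(b, K) = K (X(b, K) = (K + b) - b = K)
(-4*X(v, -5))*(11*1) = (-4*(-5))*(11*1) = 20*11 = 220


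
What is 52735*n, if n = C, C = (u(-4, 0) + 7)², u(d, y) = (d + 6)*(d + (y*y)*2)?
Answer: 52735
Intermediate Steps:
u(d, y) = (6 + d)*(d + 2*y²) (u(d, y) = (6 + d)*(d + y²*2) = (6 + d)*(d + 2*y²))
C = 1 (C = (((-4)² + 6*(-4) + 12*0² + 2*(-4)*0²) + 7)² = ((16 - 24 + 12*0 + 2*(-4)*0) + 7)² = ((16 - 24 + 0 + 0) + 7)² = (-8 + 7)² = (-1)² = 1)
n = 1
52735*n = 52735*1 = 52735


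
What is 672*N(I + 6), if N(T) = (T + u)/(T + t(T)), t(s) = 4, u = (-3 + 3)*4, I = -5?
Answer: 672/5 ≈ 134.40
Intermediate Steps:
u = 0 (u = 0*4 = 0)
N(T) = T/(4 + T) (N(T) = (T + 0)/(T + 4) = T/(4 + T))
672*N(I + 6) = 672*((-5 + 6)/(4 + (-5 + 6))) = 672*(1/(4 + 1)) = 672*(1/5) = 672/5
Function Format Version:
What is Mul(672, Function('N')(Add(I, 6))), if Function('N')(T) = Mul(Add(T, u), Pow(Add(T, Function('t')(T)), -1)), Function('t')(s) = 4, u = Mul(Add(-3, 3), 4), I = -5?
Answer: Rational(672, 5) ≈ 134.40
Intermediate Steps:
u = 0 (u = Mul(0, 4) = 0)
Function('N')(T) = Mul(T, Pow(Add(4, T), -1)) (Function('N')(T) = Mul(Add(T, 0), Pow(Add(T, 4), -1)) = Mul(T, Pow(Add(4, T), -1)))
Mul(672, Function('N')(Add(I, 6))) = Mul(672, Mul(Add(-5, 6), Pow(Add(4, Add(-5, 6)), -1))) = Mul(672, Mul(1, Pow(Add(4, 1), -1))) = Mul(672, Mul(1, Pow(5, -1))) = Mul(672, Mul(1, Rational(1, 5))) = Mul(672, Rational(1, 5)) = Rational(672, 5)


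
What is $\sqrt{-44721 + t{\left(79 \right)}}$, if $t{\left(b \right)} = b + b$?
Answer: $i \sqrt{44563} \approx 211.1 i$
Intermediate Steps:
$t{\left(b \right)} = 2 b$
$\sqrt{-44721 + t{\left(79 \right)}} = \sqrt{-44721 + 2 \cdot 79} = \sqrt{-44721 + 158} = \sqrt{-44563} = i \sqrt{44563}$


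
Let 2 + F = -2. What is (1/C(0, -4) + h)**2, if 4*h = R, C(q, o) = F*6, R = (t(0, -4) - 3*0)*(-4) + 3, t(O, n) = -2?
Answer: 4225/576 ≈ 7.3351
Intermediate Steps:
F = -4 (F = -2 - 2 = -4)
R = 11 (R = (-2 - 3*0)*(-4) + 3 = (-2 + 0)*(-4) + 3 = -2*(-4) + 3 = 8 + 3 = 11)
C(q, o) = -24 (C(q, o) = -4*6 = -24)
h = 11/4 (h = (1/4)*11 = 11/4 ≈ 2.7500)
(1/C(0, -4) + h)**2 = (1/(-24) + 11/4)**2 = (-1/24 + 11/4)**2 = (65/24)**2 = 4225/576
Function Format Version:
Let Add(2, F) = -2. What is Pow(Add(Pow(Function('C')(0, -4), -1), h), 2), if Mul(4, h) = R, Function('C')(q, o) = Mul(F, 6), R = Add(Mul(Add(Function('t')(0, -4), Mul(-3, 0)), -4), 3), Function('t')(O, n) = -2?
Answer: Rational(4225, 576) ≈ 7.3351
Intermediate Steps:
F = -4 (F = Add(-2, -2) = -4)
R = 11 (R = Add(Mul(Add(-2, Mul(-3, 0)), -4), 3) = Add(Mul(Add(-2, 0), -4), 3) = Add(Mul(-2, -4), 3) = Add(8, 3) = 11)
Function('C')(q, o) = -24 (Function('C')(q, o) = Mul(-4, 6) = -24)
h = Rational(11, 4) (h = Mul(Rational(1, 4), 11) = Rational(11, 4) ≈ 2.7500)
Pow(Add(Pow(Function('C')(0, -4), -1), h), 2) = Pow(Add(Pow(-24, -1), Rational(11, 4)), 2) = Pow(Add(Rational(-1, 24), Rational(11, 4)), 2) = Pow(Rational(65, 24), 2) = Rational(4225, 576)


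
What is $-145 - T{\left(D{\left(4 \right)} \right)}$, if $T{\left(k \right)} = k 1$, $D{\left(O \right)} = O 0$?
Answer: $-145$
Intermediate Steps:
$D{\left(O \right)} = 0$
$T{\left(k \right)} = k$
$-145 - T{\left(D{\left(4 \right)} \right)} = -145 - 0 = -145 + 0 = -145$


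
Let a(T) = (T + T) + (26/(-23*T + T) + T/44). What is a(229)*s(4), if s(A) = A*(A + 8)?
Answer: 56006364/2519 ≈ 22234.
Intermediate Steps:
a(T) = -13/(11*T) + 89*T/44 (a(T) = 2*T + (26/((-22*T)) + T*(1/44)) = 2*T + (26*(-1/(22*T)) + T/44) = 2*T + (-13/(11*T) + T/44) = -13/(11*T) + 89*T/44)
s(A) = A*(8 + A)
a(229)*s(4) = ((1/44)*(-52 + 89*229**2)/229)*(4*(8 + 4)) = ((1/44)*(1/229)*(-52 + 89*52441))*(4*12) = ((1/44)*(1/229)*(-52 + 4667249))*48 = ((1/44)*(1/229)*4667197)*48 = (4667197/10076)*48 = 56006364/2519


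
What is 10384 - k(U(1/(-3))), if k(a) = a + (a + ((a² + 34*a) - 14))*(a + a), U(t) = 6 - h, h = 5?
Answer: 10339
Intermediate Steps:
U(t) = 1 (U(t) = 6 - 1*5 = 6 - 5 = 1)
k(a) = a + 2*a*(-14 + a² + 35*a) (k(a) = a + (a + (-14 + a² + 34*a))*(2*a) = a + (-14 + a² + 35*a)*(2*a) = a + 2*a*(-14 + a² + 35*a))
10384 - k(U(1/(-3))) = 10384 - (-27 + 2*1² + 70*1) = 10384 - (-27 + 2*1 + 70) = 10384 - (-27 + 2 + 70) = 10384 - 45 = 10339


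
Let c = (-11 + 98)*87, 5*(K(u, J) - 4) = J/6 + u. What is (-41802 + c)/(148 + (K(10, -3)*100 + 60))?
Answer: -11411/266 ≈ -42.898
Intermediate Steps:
K(u, J) = 4 + u/5 + J/30 (K(u, J) = 4 + (J/6 + u)/5 = 4 + (u + J/6)/5 = 4 + (u/5 + J/30) = 4 + u/5 + J/30)
c = 7569 (c = 87*87 = 7569)
(-41802 + c)/(148 + (K(10, -3)*100 + 60)) = (-41802 + 7569)/(148 + ((4 + (1/5)*10 + (1/30)*(-3))*100 + 60)) = -34233/(148 + ((4 + 2 - 1/10)*100 + 60)) = -34233/(148 + ((59/10)*100 + 60)) = -34233/(148 + (590 + 60)) = -34233/(148 + 650) = -34233/798 = -34233*1/798 = -11411/266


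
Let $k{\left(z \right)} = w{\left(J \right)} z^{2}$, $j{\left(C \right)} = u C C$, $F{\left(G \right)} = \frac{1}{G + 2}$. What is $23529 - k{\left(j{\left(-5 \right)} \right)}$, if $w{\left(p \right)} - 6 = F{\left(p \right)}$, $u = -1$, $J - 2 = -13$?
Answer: $\frac{178636}{9} \approx 19848.0$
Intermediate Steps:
$J = -11$ ($J = 2 - 13 = -11$)
$F{\left(G \right)} = \frac{1}{2 + G}$
$w{\left(p \right)} = 6 + \frac{1}{2 + p}$
$j{\left(C \right)} = - C^{2}$ ($j{\left(C \right)} = - C C = - C^{2}$)
$k{\left(z \right)} = \frac{53 z^{2}}{9}$ ($k{\left(z \right)} = \frac{13 + 6 \left(-11\right)}{2 - 11} z^{2} = \frac{13 - 66}{-9} z^{2} = \left(- \frac{1}{9}\right) \left(-53\right) z^{2} = \frac{53 z^{2}}{9}$)
$23529 - k{\left(j{\left(-5 \right)} \right)} = 23529 - \frac{53 \left(- \left(-5\right)^{2}\right)^{2}}{9} = 23529 - \frac{53 \left(\left(-1\right) 25\right)^{2}}{9} = 23529 - \frac{53 \left(-25\right)^{2}}{9} = 23529 - \frac{53}{9} \cdot 625 = 23529 - \frac{33125}{9} = \frac{178636}{9}$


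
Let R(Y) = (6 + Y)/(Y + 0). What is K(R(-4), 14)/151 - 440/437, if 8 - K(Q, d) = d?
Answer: -69062/65987 ≈ -1.0466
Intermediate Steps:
R(Y) = (6 + Y)/Y
K(Q, d) = 8 - d
K(R(-4), 14)/151 - 440/437 = (8 - 1*14)/151 - 440/437 = (8 - 14)*(1/151) - 440*1/437 = -6*1/151 - 440/437 = -6/151 - 440/437 = -69062/65987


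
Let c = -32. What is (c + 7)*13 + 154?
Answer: -171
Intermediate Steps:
(c + 7)*13 + 154 = (-32 + 7)*13 + 154 = -25*13 + 154 = -325 + 154 = -171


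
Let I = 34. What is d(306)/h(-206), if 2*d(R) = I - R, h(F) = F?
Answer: 68/103 ≈ 0.66019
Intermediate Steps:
d(R) = 17 - R/2 (d(R) = (34 - R)/2 = 17 - R/2)
d(306)/h(-206) = (17 - ½*306)/(-206) = (17 - 153)*(-1/206) = -136*(-1/206) = 68/103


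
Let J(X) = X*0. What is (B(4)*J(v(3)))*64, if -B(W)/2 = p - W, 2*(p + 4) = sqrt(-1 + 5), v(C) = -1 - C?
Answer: 0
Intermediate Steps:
J(X) = 0
p = -3 (p = -4 + sqrt(-1 + 5)/2 = -4 + sqrt(4)/2 = -4 + (1/2)*2 = -4 + 1 = -3)
B(W) = 6 + 2*W (B(W) = -2*(-3 - W) = 6 + 2*W)
(B(4)*J(v(3)))*64 = ((6 + 2*4)*0)*64 = ((6 + 8)*0)*64 = (14*0)*64 = 0*64 = 0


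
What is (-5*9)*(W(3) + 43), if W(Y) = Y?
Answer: -2070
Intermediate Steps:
(-5*9)*(W(3) + 43) = (-5*9)*(3 + 43) = -45*46 = -2070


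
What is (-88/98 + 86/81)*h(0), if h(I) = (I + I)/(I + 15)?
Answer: 0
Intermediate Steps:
h(I) = 2*I/(15 + I) (h(I) = (2*I)/(15 + I) = 2*I/(15 + I))
(-88/98 + 86/81)*h(0) = (-88/98 + 86/81)*(2*0/(15 + 0)) = (-88*1/98 + 86*(1/81))*(2*0/15) = (-44/49 + 86/81)*(2*0*(1/15)) = (650/3969)*0 = 0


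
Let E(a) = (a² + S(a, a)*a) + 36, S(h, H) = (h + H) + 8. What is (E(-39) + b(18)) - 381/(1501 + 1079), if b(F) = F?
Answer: 3702173/860 ≈ 4304.9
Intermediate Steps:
S(h, H) = 8 + H + h (S(h, H) = (H + h) + 8 = 8 + H + h)
E(a) = 36 + a² + a*(8 + 2*a) (E(a) = (a² + (8 + a + a)*a) + 36 = (a² + (8 + 2*a)*a) + 36 = (a² + a*(8 + 2*a)) + 36 = 36 + a² + a*(8 + 2*a))
(E(-39) + b(18)) - 381/(1501 + 1079) = ((36 + 3*(-39)² + 8*(-39)) + 18) - 381/(1501 + 1079) = ((36 + 3*1521 - 312) + 18) - 381/2580 = ((36 + 4563 - 312) + 18) - 381*1/2580 = (4287 + 18) - 127/860 = 4305 - 127/860 = 3702173/860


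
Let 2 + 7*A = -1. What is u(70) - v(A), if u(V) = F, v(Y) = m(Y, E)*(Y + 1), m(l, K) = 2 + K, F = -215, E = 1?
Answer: -1517/7 ≈ -216.71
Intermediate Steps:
A = -3/7 (A = -2/7 + (⅐)*(-1) = -2/7 - ⅐ = -3/7 ≈ -0.42857)
v(Y) = 3 + 3*Y (v(Y) = (2 + 1)*(Y + 1) = 3*(1 + Y) = 3 + 3*Y)
u(V) = -215
u(70) - v(A) = -215 - (3 + 3*(-3/7)) = -215 - (3 - 9/7) = -215 - 1*12/7 = -215 - 12/7 = -1517/7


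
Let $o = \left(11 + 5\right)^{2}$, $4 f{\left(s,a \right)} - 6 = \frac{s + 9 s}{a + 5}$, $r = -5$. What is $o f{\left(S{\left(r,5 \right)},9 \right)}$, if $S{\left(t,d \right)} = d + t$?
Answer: $384$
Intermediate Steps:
$f{\left(s,a \right)} = \frac{3}{2} + \frac{5 s}{2 \left(5 + a\right)}$ ($f{\left(s,a \right)} = \frac{3}{2} + \frac{\left(s + 9 s\right) \frac{1}{a + 5}}{4} = \frac{3}{2} + \frac{10 s \frac{1}{5 + a}}{4} = \frac{3}{2} + \frac{5 s}{2 \left(5 + a\right)}$)
$o = 256$ ($o = 16^{2} = 256$)
$o f{\left(S{\left(r,5 \right)},9 \right)} = 256 \frac{15 + 3 \cdot 9 + 5 \left(5 - 5\right)}{2 \left(5 + 9\right)} = 256 \frac{15 + 27 + 5 \cdot 0}{2 \cdot 14} = 256 \cdot \frac{1}{2} \cdot \frac{1}{14} \left(15 + 27 + 0\right) = 256 \cdot \frac{1}{2} \cdot \frac{1}{14} \cdot 42 = 256 \cdot \frac{3}{2} = 384$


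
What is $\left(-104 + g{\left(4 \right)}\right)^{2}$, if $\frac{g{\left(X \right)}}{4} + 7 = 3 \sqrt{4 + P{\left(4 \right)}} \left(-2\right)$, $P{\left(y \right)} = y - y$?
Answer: $32400$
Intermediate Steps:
$P{\left(y \right)} = 0$
$g{\left(X \right)} = -76$ ($g{\left(X \right)} = -28 + 4 \cdot 3 \sqrt{4 + 0} \left(-2\right) = -28 + 4 \cdot 3 \sqrt{4} \left(-2\right) = -28 + 4 \cdot 3 \cdot 2 \left(-2\right) = -28 + 4 \cdot 6 \left(-2\right) = -28 + 4 \left(-12\right) = -28 - 48 = -76$)
$\left(-104 + g{\left(4 \right)}\right)^{2} = \left(-104 - 76\right)^{2} = \left(-180\right)^{2} = 32400$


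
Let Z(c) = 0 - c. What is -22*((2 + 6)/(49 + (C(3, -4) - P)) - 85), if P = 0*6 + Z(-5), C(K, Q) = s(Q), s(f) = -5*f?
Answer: 7469/4 ≈ 1867.3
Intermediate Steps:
Z(c) = -c
C(K, Q) = -5*Q
P = 5 (P = 0*6 - 1*(-5) = 0 + 5 = 5)
-22*((2 + 6)/(49 + (C(3, -4) - P)) - 85) = -22*((2 + 6)/(49 + (-5*(-4) - 1*5)) - 85) = -22*(8/(49 + (20 - 5)) - 85) = -22*(8/(49 + 15) - 85) = -22*(8/64 - 85) = -22*(8*(1/64) - 85) = -22*(1/8 - 85) = -22*(-679/8) = 7469/4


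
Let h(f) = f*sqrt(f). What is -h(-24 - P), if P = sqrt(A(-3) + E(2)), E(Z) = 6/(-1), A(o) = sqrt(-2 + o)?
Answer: -(-24 - sqrt(-6 + I*sqrt(5)))**(3/2) ≈ 18.478 - 120.42*I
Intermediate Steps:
E(Z) = -6 (E(Z) = 6*(-1) = -6)
P = sqrt(-6 + I*sqrt(5)) (P = sqrt(sqrt(-2 - 3) - 6) = sqrt(sqrt(-5) - 6) = sqrt(I*sqrt(5) - 6) = sqrt(-6 + I*sqrt(5)) ≈ 0.44896 + 2.4903*I)
h(f) = f**(3/2)
-h(-24 - P) = -(-24 - sqrt(-6 + I*sqrt(5)))**(3/2)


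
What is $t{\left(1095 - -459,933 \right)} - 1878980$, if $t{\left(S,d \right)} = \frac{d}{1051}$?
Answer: $- \frac{1974807047}{1051} \approx -1.879 \cdot 10^{6}$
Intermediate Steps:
$t{\left(S,d \right)} = \frac{d}{1051}$ ($t{\left(S,d \right)} = d \frac{1}{1051} = \frac{d}{1051}$)
$t{\left(1095 - -459,933 \right)} - 1878980 = \frac{1}{1051} \cdot 933 - 1878980 = \frac{933}{1051} - 1878980 = - \frac{1974807047}{1051}$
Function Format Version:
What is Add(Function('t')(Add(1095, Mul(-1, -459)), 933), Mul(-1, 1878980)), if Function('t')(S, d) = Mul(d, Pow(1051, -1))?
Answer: Rational(-1974807047, 1051) ≈ -1.8790e+6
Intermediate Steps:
Function('t')(S, d) = Mul(Rational(1, 1051), d) (Function('t')(S, d) = Mul(d, Rational(1, 1051)) = Mul(Rational(1, 1051), d))
Add(Function('t')(Add(1095, Mul(-1, -459)), 933), Mul(-1, 1878980)) = Add(Mul(Rational(1, 1051), 933), Mul(-1, 1878980)) = Add(Rational(933, 1051), -1878980) = Rational(-1974807047, 1051)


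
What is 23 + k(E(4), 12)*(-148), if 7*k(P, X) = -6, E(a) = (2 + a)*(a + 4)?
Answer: 1049/7 ≈ 149.86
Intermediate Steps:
E(a) = (2 + a)*(4 + a)
k(P, X) = -6/7 (k(P, X) = (⅐)*(-6) = -6/7)
23 + k(E(4), 12)*(-148) = 23 - 6/7*(-148) = 23 + 888/7 = 1049/7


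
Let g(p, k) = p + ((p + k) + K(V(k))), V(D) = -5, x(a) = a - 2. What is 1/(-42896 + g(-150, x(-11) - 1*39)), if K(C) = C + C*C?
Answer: -1/43228 ≈ -2.3133e-5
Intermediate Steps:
x(a) = -2 + a
K(C) = C + C²
g(p, k) = 20 + k + 2*p (g(p, k) = p + ((p + k) - 5*(1 - 5)) = p + ((k + p) - 5*(-4)) = p + ((k + p) + 20) = p + (20 + k + p) = 20 + k + 2*p)
1/(-42896 + g(-150, x(-11) - 1*39)) = 1/(-42896 + (20 + ((-2 - 11) - 1*39) + 2*(-150))) = 1/(-42896 + (20 + (-13 - 39) - 300)) = 1/(-42896 + (20 - 52 - 300)) = 1/(-42896 - 332) = 1/(-43228) = -1/43228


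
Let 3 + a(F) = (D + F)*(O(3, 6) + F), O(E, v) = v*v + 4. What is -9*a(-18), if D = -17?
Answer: 6957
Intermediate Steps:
O(E, v) = 4 + v² (O(E, v) = v² + 4 = 4 + v²)
a(F) = -3 + (-17 + F)*(40 + F) (a(F) = -3 + (-17 + F)*((4 + 6²) + F) = -3 + (-17 + F)*((4 + 36) + F) = -3 + (-17 + F)*(40 + F))
-9*a(-18) = -9*(-683 + (-18)² + 23*(-18)) = -9*(-683 + 324 - 414) = -9*(-773) = 6957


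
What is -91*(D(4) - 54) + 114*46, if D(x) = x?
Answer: 9794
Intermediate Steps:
-91*(D(4) - 54) + 114*46 = -91*(4 - 54) + 114*46 = -91*(-50) + 5244 = 4550 + 5244 = 9794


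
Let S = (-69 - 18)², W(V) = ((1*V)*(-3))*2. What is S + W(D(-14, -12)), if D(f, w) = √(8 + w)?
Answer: 7569 - 12*I ≈ 7569.0 - 12.0*I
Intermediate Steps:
W(V) = -6*V (W(V) = (V*(-3))*2 = -3*V*2 = -6*V)
S = 7569 (S = (-87)² = 7569)
S + W(D(-14, -12)) = 7569 - 6*√(8 - 12) = 7569 - 12*I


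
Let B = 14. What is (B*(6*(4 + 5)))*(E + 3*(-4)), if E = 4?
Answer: -6048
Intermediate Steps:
(B*(6*(4 + 5)))*(E + 3*(-4)) = (14*(6*(4 + 5)))*(4 + 3*(-4)) = (14*(6*9))*(4 - 12) = (14*54)*(-8) = 756*(-8) = -6048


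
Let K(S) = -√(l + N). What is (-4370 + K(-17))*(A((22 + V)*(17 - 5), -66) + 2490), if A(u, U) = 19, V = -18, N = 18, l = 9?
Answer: -10964330 - 7527*√3 ≈ -1.0977e+7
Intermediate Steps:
K(S) = -3*√3 (K(S) = -√(9 + 18) = -√27 = -3*√3)
(-4370 + K(-17))*(A((22 + V)*(17 - 5), -66) + 2490) = (-4370 - 3*√3)*(19 + 2490) = (-4370 - 3*√3)*2509 = -10964330 - 7527*√3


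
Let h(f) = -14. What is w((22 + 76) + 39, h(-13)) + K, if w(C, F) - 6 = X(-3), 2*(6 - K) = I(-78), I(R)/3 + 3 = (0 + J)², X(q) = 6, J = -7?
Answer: -51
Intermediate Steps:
I(R) = 138 (I(R) = -9 + 3*(0 - 7)² = -9 + 3*(-7)² = -9 + 3*49 = -9 + 147 = 138)
K = -63 (K = 6 - ½*138 = 6 - 69 = -63)
w(C, F) = 12 (w(C, F) = 6 + 6 = 12)
w((22 + 76) + 39, h(-13)) + K = 12 - 63 = -51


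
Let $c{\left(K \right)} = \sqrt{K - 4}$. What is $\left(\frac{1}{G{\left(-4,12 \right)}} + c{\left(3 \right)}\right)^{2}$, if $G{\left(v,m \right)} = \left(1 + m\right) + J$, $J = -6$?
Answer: $- \frac{48}{49} + \frac{2 i}{7} \approx -0.97959 + 0.28571 i$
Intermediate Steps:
$G{\left(v,m \right)} = -5 + m$ ($G{\left(v,m \right)} = \left(1 + m\right) - 6 = -5 + m$)
$c{\left(K \right)} = \sqrt{-4 + K}$
$\left(\frac{1}{G{\left(-4,12 \right)}} + c{\left(3 \right)}\right)^{2} = \left(\frac{1}{-5 + 12} + \sqrt{-4 + 3}\right)^{2} = \left(\frac{1}{7} + \sqrt{-1}\right)^{2} = \left(\frac{1}{7} + i\right)^{2}$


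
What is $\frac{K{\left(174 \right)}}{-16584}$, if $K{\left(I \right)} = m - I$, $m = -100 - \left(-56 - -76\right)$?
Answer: $\frac{49}{2764} \approx 0.017728$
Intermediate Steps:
$m = -120$ ($m = -100 - \left(-56 + 76\right) = -100 - 20 = -120$)
$K{\left(I \right)} = -120 - I$
$\frac{K{\left(174 \right)}}{-16584} = \frac{-120 - 174}{-16584} = \left(-120 - 174\right) \left(- \frac{1}{16584}\right) = \left(-294\right) \left(- \frac{1}{16584}\right) = \frac{49}{2764}$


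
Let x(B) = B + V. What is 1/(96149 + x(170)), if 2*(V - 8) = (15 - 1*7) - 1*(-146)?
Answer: 1/96404 ≈ 1.0373e-5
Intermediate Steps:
V = 85 (V = 8 + ((15 - 1*7) - 1*(-146))/2 = 8 + ((15 - 7) + 146)/2 = 8 + (8 + 146)/2 = 8 + (1/2)*154 = 8 + 77 = 85)
x(B) = 85 + B (x(B) = B + 85 = 85 + B)
1/(96149 + x(170)) = 1/(96149 + (85 + 170)) = 1/(96149 + 255) = 1/96404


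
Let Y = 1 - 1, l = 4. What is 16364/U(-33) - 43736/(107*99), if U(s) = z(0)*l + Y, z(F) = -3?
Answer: -1317187/963 ≈ -1367.8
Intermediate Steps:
Y = 0
U(s) = -12 (U(s) = -3*4 + 0 = -12 + 0 = -12)
16364/U(-33) - 43736/(107*99) = 16364/(-12) - 43736/(107*99) = 16364*(-1/12) - 43736/10593 = -4091/3 - 43736*1/10593 = -4091/3 - 3976/963 = -1317187/963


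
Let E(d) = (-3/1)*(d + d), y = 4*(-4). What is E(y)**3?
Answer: 884736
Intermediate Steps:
y = -16
E(d) = -6*d (E(d) = (-3*1)*(2*d) = -6*d)
E(y)**3 = (-6*(-16))**3 = 96**3 = 884736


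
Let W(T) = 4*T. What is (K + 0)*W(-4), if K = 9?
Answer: -144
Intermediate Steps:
(K + 0)*W(-4) = (9 + 0)*(4*(-4)) = 9*(-16) = -144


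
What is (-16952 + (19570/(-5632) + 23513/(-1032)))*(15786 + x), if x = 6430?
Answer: -17127397899313/45408 ≈ -3.7719e+8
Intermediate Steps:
(-16952 + (19570/(-5632) + 23513/(-1032)))*(15786 + x) = (-16952 + (19570/(-5632) + 23513/(-1032)))*(15786 + 6430) = (-16952 + (19570*(-1/5632) + 23513*(-1/1032)))*22216 = (-16952 + (-9785/2816 - 23513/1032))*22216 = (-16952 - 9538841/363264)*22216 = -6167590169/363264*22216 = -17127397899313/45408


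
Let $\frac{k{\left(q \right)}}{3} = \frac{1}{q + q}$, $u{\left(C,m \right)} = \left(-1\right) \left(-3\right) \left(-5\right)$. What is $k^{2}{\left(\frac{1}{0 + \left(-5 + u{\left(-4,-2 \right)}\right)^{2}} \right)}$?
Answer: $360000$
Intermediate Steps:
$u{\left(C,m \right)} = -15$ ($u{\left(C,m \right)} = 3 \left(-5\right) = -15$)
$k{\left(q \right)} = \frac{3}{2 q}$ ($k{\left(q \right)} = \frac{3}{q + q} = \frac{3}{2 q}$)
$k^{2}{\left(\frac{1}{0 + \left(-5 + u{\left(-4,-2 \right)}\right)^{2}} \right)} = \left(\frac{3}{2 \frac{1}{0 + \left(-5 - 15\right)^{2}}}\right)^{2} = \left(\frac{3}{2 \frac{1}{0 + \left(-20\right)^{2}}}\right)^{2} = \left(\frac{3}{2 \frac{1}{0 + 400}}\right)^{2} = \left(\frac{3}{2 \cdot \frac{1}{400}}\right)^{2} = \left(\frac{3 \frac{1}{\frac{1}{400}}}{2}\right)^{2} = \left(\frac{3}{2} \cdot 400\right)^{2} = 600^{2} = 360000$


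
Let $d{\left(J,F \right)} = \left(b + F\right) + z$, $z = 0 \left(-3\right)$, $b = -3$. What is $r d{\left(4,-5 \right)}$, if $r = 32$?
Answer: $-256$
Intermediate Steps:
$z = 0$
$d{\left(J,F \right)} = -3 + F$ ($d{\left(J,F \right)} = \left(-3 + F\right) + 0 = -3 + F$)
$r d{\left(4,-5 \right)} = 32 \left(-3 - 5\right) = 32 \left(-8\right) = -256$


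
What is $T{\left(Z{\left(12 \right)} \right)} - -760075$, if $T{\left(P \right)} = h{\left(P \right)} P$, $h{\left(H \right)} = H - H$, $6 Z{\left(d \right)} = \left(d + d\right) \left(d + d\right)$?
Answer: $760075$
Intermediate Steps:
$Z{\left(d \right)} = \frac{2 d^{2}}{3}$ ($Z{\left(d \right)} = \frac{\left(d + d\right) \left(d + d\right)}{6} = \frac{2 d 2 d}{6} = \frac{4 d^{2}}{6} = \frac{2 d^{2}}{3}$)
$h{\left(H \right)} = 0$
$T{\left(P \right)} = 0$ ($T{\left(P \right)} = 0 P = 0$)
$T{\left(Z{\left(12 \right)} \right)} - -760075 = 0 - -760075 = 0 + 760075 = 760075$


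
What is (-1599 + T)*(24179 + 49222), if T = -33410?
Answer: -2569695609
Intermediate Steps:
(-1599 + T)*(24179 + 49222) = (-1599 - 33410)*(24179 + 49222) = -35009*73401 = -2569695609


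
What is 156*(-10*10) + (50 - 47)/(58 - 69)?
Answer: -171603/11 ≈ -15600.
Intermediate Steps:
156*(-10*10) + (50 - 47)/(58 - 69) = 156*(-100) + 3/(-11) = -15600 + 3*(-1/11) = -15600 - 3/11 = -171603/11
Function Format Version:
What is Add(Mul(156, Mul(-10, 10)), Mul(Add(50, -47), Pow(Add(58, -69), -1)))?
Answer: Rational(-171603, 11) ≈ -15600.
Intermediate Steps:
Add(Mul(156, Mul(-10, 10)), Mul(Add(50, -47), Pow(Add(58, -69), -1))) = Add(Mul(156, -100), Mul(3, Pow(-11, -1))) = Add(-15600, Mul(3, Rational(-1, 11))) = Add(-15600, Rational(-3, 11)) = Rational(-171603, 11)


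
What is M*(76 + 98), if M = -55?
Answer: -9570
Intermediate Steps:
M*(76 + 98) = -55*(76 + 98) = -55*174 = -9570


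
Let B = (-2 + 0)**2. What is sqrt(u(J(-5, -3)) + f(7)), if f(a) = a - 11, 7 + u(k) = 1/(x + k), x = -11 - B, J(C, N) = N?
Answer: I*sqrt(398)/6 ≈ 3.325*I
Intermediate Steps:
B = 4 (B = (-2)**2 = 4)
x = -15 (x = -11 - 1*4 = -11 - 4 = -15)
u(k) = -7 + 1/(-15 + k)
f(a) = -11 + a
sqrt(u(J(-5, -3)) + f(7)) = sqrt((106 - 7*(-3))/(-15 - 3) + (-11 + 7)) = sqrt((106 + 21)/(-18) - 4) = sqrt(-1/18*127 - 4) = sqrt(-127/18 - 4) = sqrt(-199/18) = I*sqrt(398)/6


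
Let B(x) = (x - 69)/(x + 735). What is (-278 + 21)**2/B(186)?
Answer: 20277043/39 ≈ 5.1992e+5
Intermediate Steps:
B(x) = (-69 + x)/(735 + x)
(-278 + 21)**2/B(186) = (-278 + 21)**2/(((-69 + 186)/(735 + 186))) = (-257)**2/((117/921)) = 66049/(((1/921)*117)) = 66049/(39/307) = 66049*(307/39) = 20277043/39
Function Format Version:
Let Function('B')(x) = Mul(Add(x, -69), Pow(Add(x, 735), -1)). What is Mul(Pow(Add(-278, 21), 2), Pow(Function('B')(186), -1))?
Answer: Rational(20277043, 39) ≈ 5.1992e+5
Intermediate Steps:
Function('B')(x) = Mul(Pow(Add(735, x), -1), Add(-69, x)) (Function('B')(x) = Mul(Add(-69, x), Pow(Add(735, x), -1)) = Mul(Pow(Add(735, x), -1), Add(-69, x)))
Mul(Pow(Add(-278, 21), 2), Pow(Function('B')(186), -1)) = Mul(Pow(Add(-278, 21), 2), Pow(Mul(Pow(Add(735, 186), -1), Add(-69, 186)), -1)) = Mul(Pow(-257, 2), Pow(Mul(Pow(921, -1), 117), -1)) = Mul(66049, Pow(Mul(Rational(1, 921), 117), -1)) = Mul(66049, Pow(Rational(39, 307), -1)) = Mul(66049, Rational(307, 39)) = Rational(20277043, 39)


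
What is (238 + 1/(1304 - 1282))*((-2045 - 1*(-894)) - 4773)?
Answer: -15511994/11 ≈ -1.4102e+6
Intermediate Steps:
(238 + 1/(1304 - 1282))*((-2045 - 1*(-894)) - 4773) = (238 + 1/22)*((-2045 + 894) - 4773) = (238 + 1/22)*(-1151 - 4773) = (5237/22)*(-5924) = -15511994/11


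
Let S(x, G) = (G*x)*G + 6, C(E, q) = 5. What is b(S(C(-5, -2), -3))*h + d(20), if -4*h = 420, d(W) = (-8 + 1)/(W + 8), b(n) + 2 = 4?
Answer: -841/4 ≈ -210.25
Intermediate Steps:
S(x, G) = 6 + x*G**2 (S(x, G) = x*G**2 + 6 = 6 + x*G**2)
b(n) = 2 (b(n) = -2 + 4 = 2)
d(W) = -7/(8 + W)
h = -105 (h = -1/4*420 = -105)
b(S(C(-5, -2), -3))*h + d(20) = 2*(-105) - 7/(8 + 20) = -210 - 7/28 = -210 - 7*1/28 = -210 - 1/4 = -841/4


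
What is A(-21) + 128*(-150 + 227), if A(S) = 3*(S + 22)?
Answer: 9859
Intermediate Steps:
A(S) = 66 + 3*S (A(S) = 3*(22 + S) = 66 + 3*S)
A(-21) + 128*(-150 + 227) = (66 + 3*(-21)) + 128*(-150 + 227) = (66 - 63) + 128*77 = 3 + 9856 = 9859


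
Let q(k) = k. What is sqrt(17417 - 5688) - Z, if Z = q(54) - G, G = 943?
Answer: 889 + sqrt(11729) ≈ 997.30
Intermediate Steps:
Z = -889 (Z = 54 - 1*943 = 54 - 943 = -889)
sqrt(17417 - 5688) - Z = sqrt(17417 - 5688) - 1*(-889) = sqrt(11729) + 889 = 889 + sqrt(11729)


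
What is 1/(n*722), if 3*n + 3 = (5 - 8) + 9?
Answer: 1/722 ≈ 0.0013850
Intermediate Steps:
n = 1 (n = -1 + ((5 - 8) + 9)/3 = -1 + (-3 + 9)/3 = -1 + (⅓)*6 = -1 + 2 = 1)
1/(n*722) = 1/(1*722) = 1/722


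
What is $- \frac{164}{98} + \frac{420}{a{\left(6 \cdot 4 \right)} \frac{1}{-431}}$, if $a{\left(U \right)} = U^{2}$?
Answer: $- \frac{743101}{2352} \approx -315.94$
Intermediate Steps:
$- \frac{164}{98} + \frac{420}{a{\left(6 \cdot 4 \right)} \frac{1}{-431}} = - \frac{164}{98} + \frac{420}{\left(6 \cdot 4\right)^{2} \frac{1}{-431}} = \left(-164\right) \frac{1}{98} + \frac{420}{24^{2} \left(- \frac{1}{431}\right)} = - \frac{82}{49} + \frac{420}{576 \left(- \frac{1}{431}\right)} = - \frac{82}{49} + \frac{420}{- \frac{576}{431}} = - \frac{82}{49} + 420 \left(- \frac{431}{576}\right) = - \frac{82}{49} - \frac{15085}{48} = - \frac{743101}{2352}$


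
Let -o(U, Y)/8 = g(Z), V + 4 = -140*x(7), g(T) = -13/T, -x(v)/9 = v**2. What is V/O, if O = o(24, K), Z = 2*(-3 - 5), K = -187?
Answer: -123472/13 ≈ -9497.8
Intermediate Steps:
Z = -16 (Z = 2*(-8) = -16)
x(v) = -9*v**2
V = 61736 (V = -4 - (-1260)*7**2 = -4 - (-1260)*49 = -4 - 140*(-441) = -4 + 61740 = 61736)
o(U, Y) = -13/2 (o(U, Y) = -(-104)/(-16) = -(-104)*(-1)/16 = -8*13/16 = -13/2)
O = -13/2 ≈ -6.5000
V/O = 61736/(-13/2) = 61736*(-2/13) = -123472/13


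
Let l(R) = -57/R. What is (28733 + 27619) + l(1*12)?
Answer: 225389/4 ≈ 56347.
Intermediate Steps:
(28733 + 27619) + l(1*12) = (28733 + 27619) - 57/(1*12) = 56352 - 57/12 = 56352 - 57*1/12 = 56352 - 19/4 = 225389/4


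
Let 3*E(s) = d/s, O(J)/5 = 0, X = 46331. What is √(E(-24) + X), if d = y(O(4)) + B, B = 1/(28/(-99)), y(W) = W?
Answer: √145294170/56 ≈ 215.25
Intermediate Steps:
O(J) = 0 (O(J) = 5*0 = 0)
B = -99/28 (B = 1/(28*(-1/99)) = 1/(-28/99) = -99/28 ≈ -3.5357)
d = -99/28 (d = 0 - 99/28 = -99/28 ≈ -3.5357)
E(s) = -33/(28*s) (E(s) = (-99/(28*s))/3 = -33/(28*s))
√(E(-24) + X) = √(-33/28/(-24) + 46331) = √(-33/28*(-1/24) + 46331) = √(11/224 + 46331) = √(10378155/224) = √145294170/56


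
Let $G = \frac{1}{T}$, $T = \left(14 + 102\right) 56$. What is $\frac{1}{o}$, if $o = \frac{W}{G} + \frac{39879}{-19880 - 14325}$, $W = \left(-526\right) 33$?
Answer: $- \frac{34205}{3856872653319} \approx -8.8686 \cdot 10^{-9}$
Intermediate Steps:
$T = 6496$ ($T = 116 \cdot 56 = 6496$)
$W = -17358$
$G = \frac{1}{6496} \approx 0.00015394$
$o = - \frac{3856872653319}{34205}$ ($o = - 17358 \frac{1}{\frac{1}{6496}} + \frac{39879}{-19880 - 14325} = \left(-17358\right) 6496 + \frac{39879}{-34205} = -112757568 + 39879 \left(- \frac{1}{34205}\right) = -112757568 - \frac{39879}{34205} = - \frac{3856872653319}{34205} \approx -1.1276 \cdot 10^{8}$)
$\frac{1}{o} = \frac{1}{- \frac{3856872653319}{34205}} = - \frac{34205}{3856872653319}$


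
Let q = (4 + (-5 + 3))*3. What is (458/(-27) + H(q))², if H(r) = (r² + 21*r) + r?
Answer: 16630084/729 ≈ 22812.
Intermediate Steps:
q = 6 (q = (4 - 2)*3 = 2*3 = 6)
H(r) = r² + 22*r
(458/(-27) + H(q))² = (458/(-27) + 6*(22 + 6))² = (458*(-1/27) + 6*28)² = (-458/27 + 168)² = (4078/27)² = 16630084/729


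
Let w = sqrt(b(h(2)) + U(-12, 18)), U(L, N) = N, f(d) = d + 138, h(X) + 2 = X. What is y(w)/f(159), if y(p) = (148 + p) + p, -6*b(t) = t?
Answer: 148/297 + 2*sqrt(2)/99 ≈ 0.52689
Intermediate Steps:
h(X) = -2 + X
b(t) = -t/6
f(d) = 138 + d
w = 3*sqrt(2) (w = sqrt(-(-2 + 2)/6 + 18) = sqrt(-1/6*0 + 18) = sqrt(0 + 18) = sqrt(18) = 3*sqrt(2) ≈ 4.2426)
y(p) = 148 + 2*p
y(w)/f(159) = (148 + 2*(3*sqrt(2)))/(138 + 159) = (148 + 6*sqrt(2))/297 = (148 + 6*sqrt(2))*(1/297) = 148/297 + 2*sqrt(2)/99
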